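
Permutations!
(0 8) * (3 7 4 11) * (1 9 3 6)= (0 8)(1 9 3 7 4 11 6)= [8, 9, 2, 7, 11, 5, 1, 4, 0, 3, 10, 6]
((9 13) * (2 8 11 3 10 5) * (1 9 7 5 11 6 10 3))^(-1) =((1 9 13 7 5 2 8 6 10 11))^(-1) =(1 11 10 6 8 2 5 7 13 9)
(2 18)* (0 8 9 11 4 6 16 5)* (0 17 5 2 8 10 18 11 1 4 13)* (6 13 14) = (0 10 18 8 9 1 4 13)(2 11 14 6 16)(5 17) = [10, 4, 11, 3, 13, 17, 16, 7, 9, 1, 18, 14, 12, 0, 6, 15, 2, 5, 8]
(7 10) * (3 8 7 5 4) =(3 8 7 10 5 4) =[0, 1, 2, 8, 3, 4, 6, 10, 7, 9, 5]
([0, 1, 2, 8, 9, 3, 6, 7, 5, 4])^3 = (4 9)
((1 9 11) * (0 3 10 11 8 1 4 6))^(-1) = (0 6 4 11 10 3)(1 8 9)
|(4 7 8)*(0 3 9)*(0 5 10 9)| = 6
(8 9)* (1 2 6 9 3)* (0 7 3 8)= (0 7 3 1 2 6 9)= [7, 2, 6, 1, 4, 5, 9, 3, 8, 0]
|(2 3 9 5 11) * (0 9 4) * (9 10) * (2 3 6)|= |(0 10 9 5 11 3 4)(2 6)|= 14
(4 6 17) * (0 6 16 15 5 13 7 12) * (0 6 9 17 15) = (0 9 17 4 16)(5 13 7 12 6 15) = [9, 1, 2, 3, 16, 13, 15, 12, 8, 17, 10, 11, 6, 7, 14, 5, 0, 4]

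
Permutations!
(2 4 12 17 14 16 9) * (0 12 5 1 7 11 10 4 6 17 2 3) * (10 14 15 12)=(0 10 4 5 1 7 11 14 16 9 3)(2 6 17 15 12)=[10, 7, 6, 0, 5, 1, 17, 11, 8, 3, 4, 14, 2, 13, 16, 12, 9, 15]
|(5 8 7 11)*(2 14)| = 4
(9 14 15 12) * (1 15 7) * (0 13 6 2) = [13, 15, 0, 3, 4, 5, 2, 1, 8, 14, 10, 11, 9, 6, 7, 12] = (0 13 6 2)(1 15 12 9 14 7)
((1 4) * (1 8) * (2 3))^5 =(1 8 4)(2 3)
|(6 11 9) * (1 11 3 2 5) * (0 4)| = 14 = |(0 4)(1 11 9 6 3 2 5)|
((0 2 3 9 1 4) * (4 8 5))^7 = (0 4 5 8 1 9 3 2)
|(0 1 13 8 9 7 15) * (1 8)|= |(0 8 9 7 15)(1 13)|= 10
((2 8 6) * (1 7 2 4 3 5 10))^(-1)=(1 10 5 3 4 6 8 2 7)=((1 7 2 8 6 4 3 5 10))^(-1)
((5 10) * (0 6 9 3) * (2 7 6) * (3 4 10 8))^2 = (0 7 9 10 8)(2 6 4 5 3)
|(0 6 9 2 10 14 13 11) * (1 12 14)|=|(0 6 9 2 10 1 12 14 13 11)|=10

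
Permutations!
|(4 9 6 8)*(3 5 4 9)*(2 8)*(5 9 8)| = 6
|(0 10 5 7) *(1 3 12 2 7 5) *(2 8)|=|(0 10 1 3 12 8 2 7)|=8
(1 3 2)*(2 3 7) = (1 7 2) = [0, 7, 1, 3, 4, 5, 6, 2]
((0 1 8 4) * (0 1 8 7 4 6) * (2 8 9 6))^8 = ((0 9 6)(1 7 4)(2 8))^8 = (0 6 9)(1 4 7)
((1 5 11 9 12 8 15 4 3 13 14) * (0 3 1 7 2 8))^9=(0 1 7 12 4 14 9 15 13 11 8 3 5 2)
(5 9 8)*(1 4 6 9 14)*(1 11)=(1 4 6 9 8 5 14 11)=[0, 4, 2, 3, 6, 14, 9, 7, 5, 8, 10, 1, 12, 13, 11]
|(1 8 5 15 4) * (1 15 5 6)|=6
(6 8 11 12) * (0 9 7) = (0 9 7)(6 8 11 12) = [9, 1, 2, 3, 4, 5, 8, 0, 11, 7, 10, 12, 6]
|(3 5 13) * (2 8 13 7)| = 6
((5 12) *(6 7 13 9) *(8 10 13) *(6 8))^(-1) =(5 12)(6 7)(8 9 13 10)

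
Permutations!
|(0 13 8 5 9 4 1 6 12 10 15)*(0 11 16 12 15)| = |(0 13 8 5 9 4 1 6 15 11 16 12 10)| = 13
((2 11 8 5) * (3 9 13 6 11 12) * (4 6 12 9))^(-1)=((2 9 13 12 3 4 6 11 8 5))^(-1)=(2 5 8 11 6 4 3 12 13 9)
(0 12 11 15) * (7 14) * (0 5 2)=(0 12 11 15 5 2)(7 14)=[12, 1, 0, 3, 4, 2, 6, 14, 8, 9, 10, 15, 11, 13, 7, 5]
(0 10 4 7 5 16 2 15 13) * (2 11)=(0 10 4 7 5 16 11 2 15 13)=[10, 1, 15, 3, 7, 16, 6, 5, 8, 9, 4, 2, 12, 0, 14, 13, 11]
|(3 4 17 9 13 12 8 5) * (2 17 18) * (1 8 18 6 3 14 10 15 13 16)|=39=|(1 8 5 14 10 15 13 12 18 2 17 9 16)(3 4 6)|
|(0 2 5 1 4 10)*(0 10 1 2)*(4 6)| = 6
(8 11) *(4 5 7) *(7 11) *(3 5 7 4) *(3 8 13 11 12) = (3 5 12)(4 7 8)(11 13) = [0, 1, 2, 5, 7, 12, 6, 8, 4, 9, 10, 13, 3, 11]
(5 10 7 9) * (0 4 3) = (0 4 3)(5 10 7 9) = [4, 1, 2, 0, 3, 10, 6, 9, 8, 5, 7]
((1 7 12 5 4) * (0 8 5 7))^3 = (0 4 8 1 5)(7 12) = ((0 8 5 4 1)(7 12))^3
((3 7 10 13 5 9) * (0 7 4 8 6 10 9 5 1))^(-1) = (0 1 13 10 6 8 4 3 9 7)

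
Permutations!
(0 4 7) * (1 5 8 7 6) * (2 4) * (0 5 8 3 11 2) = [0, 8, 4, 11, 6, 3, 1, 5, 7, 9, 10, 2] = (1 8 7 5 3 11 2 4 6)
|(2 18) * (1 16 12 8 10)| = |(1 16 12 8 10)(2 18)| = 10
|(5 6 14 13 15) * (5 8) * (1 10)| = 6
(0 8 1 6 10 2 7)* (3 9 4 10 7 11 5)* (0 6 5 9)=(0 8 1 5 3)(2 11 9 4 10)(6 7)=[8, 5, 11, 0, 10, 3, 7, 6, 1, 4, 2, 9]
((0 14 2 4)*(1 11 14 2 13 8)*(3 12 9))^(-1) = (0 4 2)(1 8 13 14 11)(3 9 12)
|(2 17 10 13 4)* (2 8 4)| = |(2 17 10 13)(4 8)| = 4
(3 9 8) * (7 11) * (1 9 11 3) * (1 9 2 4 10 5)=[0, 2, 4, 11, 10, 1, 6, 3, 9, 8, 5, 7]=(1 2 4 10 5)(3 11 7)(8 9)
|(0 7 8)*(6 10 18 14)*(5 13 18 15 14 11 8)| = 28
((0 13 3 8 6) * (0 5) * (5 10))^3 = (0 8 5 3 10 13 6)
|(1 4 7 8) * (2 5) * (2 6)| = |(1 4 7 8)(2 5 6)| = 12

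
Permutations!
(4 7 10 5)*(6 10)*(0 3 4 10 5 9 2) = [3, 1, 0, 4, 7, 10, 5, 6, 8, 2, 9] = (0 3 4 7 6 5 10 9 2)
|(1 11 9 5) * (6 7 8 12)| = 4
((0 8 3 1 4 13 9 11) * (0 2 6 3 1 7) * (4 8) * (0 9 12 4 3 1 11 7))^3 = ((0 3)(1 8 11 2 6)(4 13 12)(7 9))^3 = (13)(0 3)(1 2 8 6 11)(7 9)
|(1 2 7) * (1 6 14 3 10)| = 7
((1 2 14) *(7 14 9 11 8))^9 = (1 9 8 14 2 11 7)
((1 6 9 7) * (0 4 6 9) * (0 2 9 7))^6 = ((0 4 6 2 9)(1 7))^6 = (0 4 6 2 9)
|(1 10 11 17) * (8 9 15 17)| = 7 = |(1 10 11 8 9 15 17)|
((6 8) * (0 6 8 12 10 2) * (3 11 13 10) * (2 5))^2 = ((0 6 12 3 11 13 10 5 2))^2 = (0 12 11 10 2 6 3 13 5)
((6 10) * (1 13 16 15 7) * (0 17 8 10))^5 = ((0 17 8 10 6)(1 13 16 15 7))^5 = (17)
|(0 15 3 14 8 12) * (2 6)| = |(0 15 3 14 8 12)(2 6)| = 6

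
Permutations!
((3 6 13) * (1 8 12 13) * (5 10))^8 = ((1 8 12 13 3 6)(5 10))^8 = (1 12 3)(6 8 13)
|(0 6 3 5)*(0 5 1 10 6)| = |(1 10 6 3)| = 4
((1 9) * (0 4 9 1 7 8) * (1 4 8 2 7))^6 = ((0 8)(1 4 9)(2 7))^6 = (9)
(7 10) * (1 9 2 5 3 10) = [0, 9, 5, 10, 4, 3, 6, 1, 8, 2, 7] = (1 9 2 5 3 10 7)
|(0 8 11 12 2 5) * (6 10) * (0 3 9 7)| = |(0 8 11 12 2 5 3 9 7)(6 10)| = 18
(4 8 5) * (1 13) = (1 13)(4 8 5) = [0, 13, 2, 3, 8, 4, 6, 7, 5, 9, 10, 11, 12, 1]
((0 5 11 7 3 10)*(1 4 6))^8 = (0 11 3)(1 6 4)(5 7 10)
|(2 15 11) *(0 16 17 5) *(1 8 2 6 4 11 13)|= 60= |(0 16 17 5)(1 8 2 15 13)(4 11 6)|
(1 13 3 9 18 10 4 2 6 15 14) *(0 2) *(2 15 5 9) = [15, 13, 6, 2, 0, 9, 5, 7, 8, 18, 4, 11, 12, 3, 1, 14, 16, 17, 10] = (0 15 14 1 13 3 2 6 5 9 18 10 4)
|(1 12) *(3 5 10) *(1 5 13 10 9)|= 12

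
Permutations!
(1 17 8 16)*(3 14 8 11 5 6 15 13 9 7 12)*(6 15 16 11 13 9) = (1 17 13 6 16)(3 14 8 11 5 15 9 7 12) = [0, 17, 2, 14, 4, 15, 16, 12, 11, 7, 10, 5, 3, 6, 8, 9, 1, 13]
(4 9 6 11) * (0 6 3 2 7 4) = (0 6 11)(2 7 4 9 3) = [6, 1, 7, 2, 9, 5, 11, 4, 8, 3, 10, 0]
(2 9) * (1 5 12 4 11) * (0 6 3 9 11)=[6, 5, 11, 9, 0, 12, 3, 7, 8, 2, 10, 1, 4]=(0 6 3 9 2 11 1 5 12 4)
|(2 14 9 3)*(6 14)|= |(2 6 14 9 3)|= 5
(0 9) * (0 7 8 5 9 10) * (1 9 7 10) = (0 1 9 10)(5 7 8) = [1, 9, 2, 3, 4, 7, 6, 8, 5, 10, 0]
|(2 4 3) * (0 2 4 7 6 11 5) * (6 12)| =14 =|(0 2 7 12 6 11 5)(3 4)|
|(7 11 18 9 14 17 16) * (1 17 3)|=|(1 17 16 7 11 18 9 14 3)|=9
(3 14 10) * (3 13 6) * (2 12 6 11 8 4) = [0, 1, 12, 14, 2, 5, 3, 7, 4, 9, 13, 8, 6, 11, 10] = (2 12 6 3 14 10 13 11 8 4)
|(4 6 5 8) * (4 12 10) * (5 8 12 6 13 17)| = 6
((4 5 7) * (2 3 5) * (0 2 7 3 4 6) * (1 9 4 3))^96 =((0 2 3 5 1 9 4 7 6))^96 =(0 4 5)(1 2 7)(3 6 9)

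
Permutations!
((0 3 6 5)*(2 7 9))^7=(0 5 6 3)(2 7 9)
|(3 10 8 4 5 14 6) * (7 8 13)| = 9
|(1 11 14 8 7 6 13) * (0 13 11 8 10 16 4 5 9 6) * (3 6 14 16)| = 45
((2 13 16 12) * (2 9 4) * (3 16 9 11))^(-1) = (2 4 9 13)(3 11 12 16)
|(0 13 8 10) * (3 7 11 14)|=4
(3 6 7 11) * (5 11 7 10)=[0, 1, 2, 6, 4, 11, 10, 7, 8, 9, 5, 3]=(3 6 10 5 11)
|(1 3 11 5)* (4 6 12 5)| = |(1 3 11 4 6 12 5)| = 7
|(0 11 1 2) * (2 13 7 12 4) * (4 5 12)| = |(0 11 1 13 7 4 2)(5 12)| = 14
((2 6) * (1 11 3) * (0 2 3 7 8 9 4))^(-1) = (0 4 9 8 7 11 1 3 6 2)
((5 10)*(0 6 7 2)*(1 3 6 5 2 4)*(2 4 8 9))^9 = ((0 5 10 4 1 3 6 7 8 9 2))^9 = (0 9 7 3 4 5 2 8 6 1 10)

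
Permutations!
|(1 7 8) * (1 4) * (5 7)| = |(1 5 7 8 4)| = 5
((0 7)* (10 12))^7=((0 7)(10 12))^7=(0 7)(10 12)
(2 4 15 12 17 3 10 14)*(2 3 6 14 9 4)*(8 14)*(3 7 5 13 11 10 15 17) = (3 15 12)(4 17 6 8 14 7 5 13 11 10 9) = [0, 1, 2, 15, 17, 13, 8, 5, 14, 4, 9, 10, 3, 11, 7, 12, 16, 6]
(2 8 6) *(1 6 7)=(1 6 2 8 7)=[0, 6, 8, 3, 4, 5, 2, 1, 7]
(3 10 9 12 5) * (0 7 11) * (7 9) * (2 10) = (0 9 12 5 3 2 10 7 11) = [9, 1, 10, 2, 4, 3, 6, 11, 8, 12, 7, 0, 5]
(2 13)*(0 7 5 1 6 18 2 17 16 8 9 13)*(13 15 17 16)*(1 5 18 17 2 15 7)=(0 1 6 17 13 16 8 9 7 18 15 2)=[1, 6, 0, 3, 4, 5, 17, 18, 9, 7, 10, 11, 12, 16, 14, 2, 8, 13, 15]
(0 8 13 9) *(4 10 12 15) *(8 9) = (0 9)(4 10 12 15)(8 13) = [9, 1, 2, 3, 10, 5, 6, 7, 13, 0, 12, 11, 15, 8, 14, 4]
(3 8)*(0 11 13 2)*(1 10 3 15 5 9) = (0 11 13 2)(1 10 3 8 15 5 9) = [11, 10, 0, 8, 4, 9, 6, 7, 15, 1, 3, 13, 12, 2, 14, 5]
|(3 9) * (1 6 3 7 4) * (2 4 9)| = 10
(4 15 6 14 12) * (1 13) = (1 13)(4 15 6 14 12) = [0, 13, 2, 3, 15, 5, 14, 7, 8, 9, 10, 11, 4, 1, 12, 6]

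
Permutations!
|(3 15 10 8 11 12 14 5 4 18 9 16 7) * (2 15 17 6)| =|(2 15 10 8 11 12 14 5 4 18 9 16 7 3 17 6)| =16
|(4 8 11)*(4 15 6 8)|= 4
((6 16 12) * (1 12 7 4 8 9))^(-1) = (1 9 8 4 7 16 6 12)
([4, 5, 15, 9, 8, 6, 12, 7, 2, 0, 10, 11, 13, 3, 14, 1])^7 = [6, 0, 3, 1, 12, 4, 8, 7, 13, 5, 10, 11, 2, 15, 14, 9]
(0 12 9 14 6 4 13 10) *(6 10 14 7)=[12, 1, 2, 3, 13, 5, 4, 6, 8, 7, 0, 11, 9, 14, 10]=(0 12 9 7 6 4 13 14 10)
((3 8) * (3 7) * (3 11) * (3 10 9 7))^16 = (11)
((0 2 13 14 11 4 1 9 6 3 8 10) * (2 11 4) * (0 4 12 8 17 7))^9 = (0 1 13 3 8)(2 6 12 7 4)(9 14 17 10 11)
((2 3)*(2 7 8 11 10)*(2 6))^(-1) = (2 6 10 11 8 7 3)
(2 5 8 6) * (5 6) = (2 6)(5 8) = [0, 1, 6, 3, 4, 8, 2, 7, 5]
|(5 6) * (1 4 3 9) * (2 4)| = 10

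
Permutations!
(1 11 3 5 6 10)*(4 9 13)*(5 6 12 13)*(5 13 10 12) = (1 11 3 6 12 10)(4 9 13) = [0, 11, 2, 6, 9, 5, 12, 7, 8, 13, 1, 3, 10, 4]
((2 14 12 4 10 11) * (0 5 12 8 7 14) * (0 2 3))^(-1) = ((0 5 12 4 10 11 3)(7 14 8))^(-1) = (0 3 11 10 4 12 5)(7 8 14)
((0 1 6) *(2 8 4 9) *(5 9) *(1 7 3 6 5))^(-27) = ((0 7 3 6)(1 5 9 2 8 4))^(-27) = (0 7 3 6)(1 2)(4 9)(5 8)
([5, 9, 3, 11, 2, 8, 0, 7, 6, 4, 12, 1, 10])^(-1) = (0 6 8 5)(1 11 3 2 4 9)(10 12)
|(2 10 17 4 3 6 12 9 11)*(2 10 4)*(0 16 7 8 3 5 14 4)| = |(0 16 7 8 3 6 12 9 11 10 17 2)(4 5 14)| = 12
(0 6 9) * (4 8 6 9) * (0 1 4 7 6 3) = [9, 4, 2, 0, 8, 5, 7, 6, 3, 1] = (0 9 1 4 8 3)(6 7)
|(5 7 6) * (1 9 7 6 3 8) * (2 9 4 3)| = |(1 4 3 8)(2 9 7)(5 6)| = 12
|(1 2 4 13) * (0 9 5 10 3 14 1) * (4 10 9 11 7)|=10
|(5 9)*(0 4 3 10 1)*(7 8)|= |(0 4 3 10 1)(5 9)(7 8)|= 10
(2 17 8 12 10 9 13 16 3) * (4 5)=(2 17 8 12 10 9 13 16 3)(4 5)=[0, 1, 17, 2, 5, 4, 6, 7, 12, 13, 9, 11, 10, 16, 14, 15, 3, 8]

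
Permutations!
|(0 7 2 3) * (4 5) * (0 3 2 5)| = |(0 7 5 4)| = 4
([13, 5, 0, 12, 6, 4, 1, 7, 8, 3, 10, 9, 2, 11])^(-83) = (0 13 11 9 3 12 2)(1 5 4 6)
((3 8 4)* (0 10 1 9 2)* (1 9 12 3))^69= ((0 10 9 2)(1 12 3 8 4))^69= (0 10 9 2)(1 4 8 3 12)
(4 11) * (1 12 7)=(1 12 7)(4 11)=[0, 12, 2, 3, 11, 5, 6, 1, 8, 9, 10, 4, 7]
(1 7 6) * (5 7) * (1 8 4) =(1 5 7 6 8 4) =[0, 5, 2, 3, 1, 7, 8, 6, 4]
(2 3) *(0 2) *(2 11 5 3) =(0 11 5 3) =[11, 1, 2, 0, 4, 3, 6, 7, 8, 9, 10, 5]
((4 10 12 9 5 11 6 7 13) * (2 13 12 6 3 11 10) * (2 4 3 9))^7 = (2 6 9 13 7 5 3 12 10 11)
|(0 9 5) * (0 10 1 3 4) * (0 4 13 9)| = |(1 3 13 9 5 10)| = 6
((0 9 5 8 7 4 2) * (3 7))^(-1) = ((0 9 5 8 3 7 4 2))^(-1) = (0 2 4 7 3 8 5 9)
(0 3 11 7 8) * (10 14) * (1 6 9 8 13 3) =(0 1 6 9 8)(3 11 7 13)(10 14) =[1, 6, 2, 11, 4, 5, 9, 13, 0, 8, 14, 7, 12, 3, 10]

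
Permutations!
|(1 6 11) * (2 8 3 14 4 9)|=6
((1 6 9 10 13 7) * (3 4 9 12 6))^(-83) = ((1 3 4 9 10 13 7)(6 12))^(-83) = (1 3 4 9 10 13 7)(6 12)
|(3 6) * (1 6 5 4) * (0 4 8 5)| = 10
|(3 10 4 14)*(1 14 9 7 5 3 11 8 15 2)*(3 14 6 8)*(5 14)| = |(1 6 8 15 2)(3 10 4 9 7 14 11)| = 35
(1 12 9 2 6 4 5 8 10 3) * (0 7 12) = (0 7 12 9 2 6 4 5 8 10 3 1) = [7, 0, 6, 1, 5, 8, 4, 12, 10, 2, 3, 11, 9]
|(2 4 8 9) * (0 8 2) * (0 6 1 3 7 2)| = 9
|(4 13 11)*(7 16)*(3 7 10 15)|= 15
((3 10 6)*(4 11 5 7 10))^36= ((3 4 11 5 7 10 6))^36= (3 4 11 5 7 10 6)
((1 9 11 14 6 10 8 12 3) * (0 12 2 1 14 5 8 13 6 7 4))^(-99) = (0 14)(1 5)(2 11)(3 4)(7 12)(8 9)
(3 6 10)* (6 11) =(3 11 6 10) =[0, 1, 2, 11, 4, 5, 10, 7, 8, 9, 3, 6]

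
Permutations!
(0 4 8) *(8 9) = (0 4 9 8) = [4, 1, 2, 3, 9, 5, 6, 7, 0, 8]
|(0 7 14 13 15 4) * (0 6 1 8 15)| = |(0 7 14 13)(1 8 15 4 6)| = 20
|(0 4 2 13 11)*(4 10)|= 6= |(0 10 4 2 13 11)|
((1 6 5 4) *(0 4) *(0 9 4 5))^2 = ((0 5 9 4 1 6))^2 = (0 9 1)(4 6 5)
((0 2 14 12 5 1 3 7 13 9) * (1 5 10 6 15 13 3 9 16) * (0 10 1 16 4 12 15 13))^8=(16)(1 9 10 6 13 4 12)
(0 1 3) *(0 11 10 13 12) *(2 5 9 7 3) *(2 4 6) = [1, 4, 5, 11, 6, 9, 2, 3, 8, 7, 13, 10, 0, 12] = (0 1 4 6 2 5 9 7 3 11 10 13 12)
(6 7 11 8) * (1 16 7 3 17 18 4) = [0, 16, 2, 17, 1, 5, 3, 11, 6, 9, 10, 8, 12, 13, 14, 15, 7, 18, 4] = (1 16 7 11 8 6 3 17 18 4)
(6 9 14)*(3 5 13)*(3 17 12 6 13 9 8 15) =(3 5 9 14 13 17 12 6 8 15) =[0, 1, 2, 5, 4, 9, 8, 7, 15, 14, 10, 11, 6, 17, 13, 3, 16, 12]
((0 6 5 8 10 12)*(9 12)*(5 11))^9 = ((0 6 11 5 8 10 9 12))^9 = (0 6 11 5 8 10 9 12)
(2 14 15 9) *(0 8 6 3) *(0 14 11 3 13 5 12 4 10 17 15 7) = (0 8 6 13 5 12 4 10 17 15 9 2 11 3 14 7) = [8, 1, 11, 14, 10, 12, 13, 0, 6, 2, 17, 3, 4, 5, 7, 9, 16, 15]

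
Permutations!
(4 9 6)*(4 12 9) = [0, 1, 2, 3, 4, 5, 12, 7, 8, 6, 10, 11, 9] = (6 12 9)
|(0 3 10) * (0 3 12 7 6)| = 4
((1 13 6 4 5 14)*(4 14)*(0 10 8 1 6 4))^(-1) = (0 5 4 13 1 8 10)(6 14)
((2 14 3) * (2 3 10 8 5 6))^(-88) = ((2 14 10 8 5 6))^(-88) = (2 10 5)(6 14 8)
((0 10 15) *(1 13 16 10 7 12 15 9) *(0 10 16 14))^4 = ((16)(0 7 12 15 10 9 1 13 14))^4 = (16)(0 10 14 15 13 12 1 7 9)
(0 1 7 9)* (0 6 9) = (0 1 7)(6 9) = [1, 7, 2, 3, 4, 5, 9, 0, 8, 6]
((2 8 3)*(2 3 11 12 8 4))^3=(12)(2 4)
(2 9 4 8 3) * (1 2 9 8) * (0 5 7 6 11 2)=(0 5 7 6 11 2 8 3 9 4 1)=[5, 0, 8, 9, 1, 7, 11, 6, 3, 4, 10, 2]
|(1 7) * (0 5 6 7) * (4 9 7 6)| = |(0 5 4 9 7 1)| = 6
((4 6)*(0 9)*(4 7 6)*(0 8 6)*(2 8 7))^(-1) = (0 7 9)(2 6 8)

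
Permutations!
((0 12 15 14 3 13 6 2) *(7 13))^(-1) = (0 2 6 13 7 3 14 15 12)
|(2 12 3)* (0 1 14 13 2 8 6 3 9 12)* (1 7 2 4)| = 12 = |(0 7 2)(1 14 13 4)(3 8 6)(9 12)|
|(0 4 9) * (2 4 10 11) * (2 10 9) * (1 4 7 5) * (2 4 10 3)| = 14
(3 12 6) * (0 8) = (0 8)(3 12 6) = [8, 1, 2, 12, 4, 5, 3, 7, 0, 9, 10, 11, 6]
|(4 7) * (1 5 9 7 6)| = 6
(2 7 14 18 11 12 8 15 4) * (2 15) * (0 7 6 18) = (0 7 14)(2 6 18 11 12 8)(4 15) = [7, 1, 6, 3, 15, 5, 18, 14, 2, 9, 10, 12, 8, 13, 0, 4, 16, 17, 11]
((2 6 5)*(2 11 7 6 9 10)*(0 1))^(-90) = ((0 1)(2 9 10)(5 11 7 6))^(-90) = (5 7)(6 11)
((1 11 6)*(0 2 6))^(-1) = (0 11 1 6 2)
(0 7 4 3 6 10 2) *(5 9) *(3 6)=(0 7 4 6 10 2)(5 9)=[7, 1, 0, 3, 6, 9, 10, 4, 8, 5, 2]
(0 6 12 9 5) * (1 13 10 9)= (0 6 12 1 13 10 9 5)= [6, 13, 2, 3, 4, 0, 12, 7, 8, 5, 9, 11, 1, 10]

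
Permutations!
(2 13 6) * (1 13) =(1 13 6 2) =[0, 13, 1, 3, 4, 5, 2, 7, 8, 9, 10, 11, 12, 6]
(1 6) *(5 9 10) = (1 6)(5 9 10) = [0, 6, 2, 3, 4, 9, 1, 7, 8, 10, 5]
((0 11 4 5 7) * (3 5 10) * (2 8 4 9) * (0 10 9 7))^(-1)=((0 11 7 10 3 5)(2 8 4 9))^(-1)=(0 5 3 10 7 11)(2 9 4 8)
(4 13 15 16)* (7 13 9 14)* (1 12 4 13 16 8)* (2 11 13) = [0, 12, 11, 3, 9, 5, 6, 16, 1, 14, 10, 13, 4, 15, 7, 8, 2] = (1 12 4 9 14 7 16 2 11 13 15 8)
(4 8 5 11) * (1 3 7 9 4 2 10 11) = (1 3 7 9 4 8 5)(2 10 11) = [0, 3, 10, 7, 8, 1, 6, 9, 5, 4, 11, 2]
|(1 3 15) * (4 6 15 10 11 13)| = 8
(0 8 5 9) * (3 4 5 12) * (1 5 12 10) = (0 8 10 1 5 9)(3 4 12) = [8, 5, 2, 4, 12, 9, 6, 7, 10, 0, 1, 11, 3]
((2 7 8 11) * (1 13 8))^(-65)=((1 13 8 11 2 7))^(-65)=(1 13 8 11 2 7)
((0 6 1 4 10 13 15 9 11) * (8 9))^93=(0 4 15 11 1 13 9 6 10 8)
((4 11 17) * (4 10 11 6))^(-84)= ((4 6)(10 11 17))^(-84)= (17)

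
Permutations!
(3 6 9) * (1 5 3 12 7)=(1 5 3 6 9 12 7)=[0, 5, 2, 6, 4, 3, 9, 1, 8, 12, 10, 11, 7]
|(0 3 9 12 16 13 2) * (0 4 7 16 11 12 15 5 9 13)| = |(0 3 13 2 4 7 16)(5 9 15)(11 12)| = 42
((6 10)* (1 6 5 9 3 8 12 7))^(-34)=((1 6 10 5 9 3 8 12 7))^(-34)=(1 10 9 8 7 6 5 3 12)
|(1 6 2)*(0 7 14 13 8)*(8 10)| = 6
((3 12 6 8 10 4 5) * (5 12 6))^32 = ((3 6 8 10 4 12 5))^32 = (3 4 6 12 8 5 10)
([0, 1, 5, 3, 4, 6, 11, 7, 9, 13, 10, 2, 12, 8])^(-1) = [0, 1, 11, 3, 4, 2, 5, 7, 13, 8, 10, 6, 12, 9]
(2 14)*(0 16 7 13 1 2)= (0 16 7 13 1 2 14)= [16, 2, 14, 3, 4, 5, 6, 13, 8, 9, 10, 11, 12, 1, 0, 15, 7]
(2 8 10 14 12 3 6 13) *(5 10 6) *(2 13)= [0, 1, 8, 5, 4, 10, 2, 7, 6, 9, 14, 11, 3, 13, 12]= (2 8 6)(3 5 10 14 12)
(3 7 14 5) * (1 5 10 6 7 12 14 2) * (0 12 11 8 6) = (0 12 14 10)(1 5 3 11 8 6 7 2) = [12, 5, 1, 11, 4, 3, 7, 2, 6, 9, 0, 8, 14, 13, 10]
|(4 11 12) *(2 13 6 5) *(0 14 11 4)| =4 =|(0 14 11 12)(2 13 6 5)|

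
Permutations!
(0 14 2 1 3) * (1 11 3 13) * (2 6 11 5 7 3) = (0 14 6 11 2 5 7 3)(1 13) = [14, 13, 5, 0, 4, 7, 11, 3, 8, 9, 10, 2, 12, 1, 6]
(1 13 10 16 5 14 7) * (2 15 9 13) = [0, 2, 15, 3, 4, 14, 6, 1, 8, 13, 16, 11, 12, 10, 7, 9, 5] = (1 2 15 9 13 10 16 5 14 7)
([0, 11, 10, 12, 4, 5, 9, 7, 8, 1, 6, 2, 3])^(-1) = [0, 9, 11, 12, 4, 5, 10, 7, 8, 6, 2, 1, 3]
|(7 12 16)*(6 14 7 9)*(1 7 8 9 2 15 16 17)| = 12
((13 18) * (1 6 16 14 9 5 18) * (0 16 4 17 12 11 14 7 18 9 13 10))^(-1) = ((0 16 7 18 10)(1 6 4 17 12 11 14 13)(5 9))^(-1) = (0 10 18 7 16)(1 13 14 11 12 17 4 6)(5 9)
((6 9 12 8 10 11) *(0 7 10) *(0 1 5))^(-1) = (0 5 1 8 12 9 6 11 10 7)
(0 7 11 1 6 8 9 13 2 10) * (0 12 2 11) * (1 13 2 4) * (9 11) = (0 7)(1 6 8 11 13 9 2 10 12 4) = [7, 6, 10, 3, 1, 5, 8, 0, 11, 2, 12, 13, 4, 9]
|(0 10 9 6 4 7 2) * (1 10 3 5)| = 10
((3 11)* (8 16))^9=((3 11)(8 16))^9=(3 11)(8 16)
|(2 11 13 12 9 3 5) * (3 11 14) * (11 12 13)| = |(2 14 3 5)(9 12)| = 4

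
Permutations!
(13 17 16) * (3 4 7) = [0, 1, 2, 4, 7, 5, 6, 3, 8, 9, 10, 11, 12, 17, 14, 15, 13, 16] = (3 4 7)(13 17 16)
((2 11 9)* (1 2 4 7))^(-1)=(1 7 4 9 11 2)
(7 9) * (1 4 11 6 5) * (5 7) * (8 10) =[0, 4, 2, 3, 11, 1, 7, 9, 10, 5, 8, 6] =(1 4 11 6 7 9 5)(8 10)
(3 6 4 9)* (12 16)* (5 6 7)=(3 7 5 6 4 9)(12 16)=[0, 1, 2, 7, 9, 6, 4, 5, 8, 3, 10, 11, 16, 13, 14, 15, 12]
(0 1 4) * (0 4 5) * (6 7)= (0 1 5)(6 7)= [1, 5, 2, 3, 4, 0, 7, 6]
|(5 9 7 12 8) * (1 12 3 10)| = 8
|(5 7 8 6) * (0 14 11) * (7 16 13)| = 6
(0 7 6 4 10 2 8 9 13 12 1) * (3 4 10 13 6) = (0 7 3 4 13 12 1)(2 8 9 6 10) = [7, 0, 8, 4, 13, 5, 10, 3, 9, 6, 2, 11, 1, 12]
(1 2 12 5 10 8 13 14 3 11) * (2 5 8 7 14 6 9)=[0, 5, 12, 11, 4, 10, 9, 14, 13, 2, 7, 1, 8, 6, 3]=(1 5 10 7 14 3 11)(2 12 8 13 6 9)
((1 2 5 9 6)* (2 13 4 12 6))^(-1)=(1 6 12 4 13)(2 9 5)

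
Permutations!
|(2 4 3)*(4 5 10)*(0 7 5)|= |(0 7 5 10 4 3 2)|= 7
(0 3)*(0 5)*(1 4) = (0 3 5)(1 4) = [3, 4, 2, 5, 1, 0]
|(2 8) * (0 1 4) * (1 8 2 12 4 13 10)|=12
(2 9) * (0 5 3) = (0 5 3)(2 9) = [5, 1, 9, 0, 4, 3, 6, 7, 8, 2]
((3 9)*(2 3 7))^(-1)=((2 3 9 7))^(-1)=(2 7 9 3)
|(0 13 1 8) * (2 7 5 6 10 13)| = |(0 2 7 5 6 10 13 1 8)| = 9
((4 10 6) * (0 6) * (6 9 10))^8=((0 9 10)(4 6))^8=(0 10 9)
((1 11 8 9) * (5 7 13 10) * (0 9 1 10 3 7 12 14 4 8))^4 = (0 12 1 10 4)(3 7 13)(5 8 9 14 11)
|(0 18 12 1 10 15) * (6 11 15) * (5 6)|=9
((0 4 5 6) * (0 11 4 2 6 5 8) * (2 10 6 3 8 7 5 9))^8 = ((0 10 6 11 4 7 5 9 2 3 8))^8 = (0 2 7 6 8 9 4 10 3 5 11)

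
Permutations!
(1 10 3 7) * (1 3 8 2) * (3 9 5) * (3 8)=(1 10 3 7 9 5 8 2)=[0, 10, 1, 7, 4, 8, 6, 9, 2, 5, 3]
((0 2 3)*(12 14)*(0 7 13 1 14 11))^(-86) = (0 13 11 7 12 3 14 2 1)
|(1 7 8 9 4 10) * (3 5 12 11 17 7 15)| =12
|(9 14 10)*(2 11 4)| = 3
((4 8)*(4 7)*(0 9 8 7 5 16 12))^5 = ((0 9 8 5 16 12)(4 7))^5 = (0 12 16 5 8 9)(4 7)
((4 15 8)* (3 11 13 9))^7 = ((3 11 13 9)(4 15 8))^7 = (3 9 13 11)(4 15 8)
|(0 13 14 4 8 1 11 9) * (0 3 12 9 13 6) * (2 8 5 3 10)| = 12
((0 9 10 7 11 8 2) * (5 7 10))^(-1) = ((0 9 5 7 11 8 2))^(-1) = (0 2 8 11 7 5 9)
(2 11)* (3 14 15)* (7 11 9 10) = (2 9 10 7 11)(3 14 15) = [0, 1, 9, 14, 4, 5, 6, 11, 8, 10, 7, 2, 12, 13, 15, 3]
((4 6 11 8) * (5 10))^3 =((4 6 11 8)(5 10))^3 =(4 8 11 6)(5 10)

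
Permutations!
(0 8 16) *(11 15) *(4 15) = (0 8 16)(4 15 11) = [8, 1, 2, 3, 15, 5, 6, 7, 16, 9, 10, 4, 12, 13, 14, 11, 0]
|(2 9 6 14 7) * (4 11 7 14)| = 6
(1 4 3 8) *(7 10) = (1 4 3 8)(7 10) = [0, 4, 2, 8, 3, 5, 6, 10, 1, 9, 7]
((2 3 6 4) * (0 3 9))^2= ((0 3 6 4 2 9))^2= (0 6 2)(3 4 9)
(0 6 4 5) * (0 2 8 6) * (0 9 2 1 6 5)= [9, 6, 8, 3, 0, 1, 4, 7, 5, 2]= (0 9 2 8 5 1 6 4)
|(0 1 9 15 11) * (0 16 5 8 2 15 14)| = 12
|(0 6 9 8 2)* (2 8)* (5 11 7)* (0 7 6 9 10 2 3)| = 6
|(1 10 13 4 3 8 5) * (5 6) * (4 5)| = 4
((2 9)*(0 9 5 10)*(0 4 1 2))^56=((0 9)(1 2 5 10 4))^56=(1 2 5 10 4)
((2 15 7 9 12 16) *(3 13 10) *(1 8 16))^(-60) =((1 8 16 2 15 7 9 12)(3 13 10))^(-60) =(1 15)(2 12)(7 8)(9 16)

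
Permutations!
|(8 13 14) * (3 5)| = 6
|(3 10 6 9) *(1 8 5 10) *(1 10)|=|(1 8 5)(3 10 6 9)|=12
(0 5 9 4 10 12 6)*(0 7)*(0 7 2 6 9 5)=(2 6)(4 10 12 9)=[0, 1, 6, 3, 10, 5, 2, 7, 8, 4, 12, 11, 9]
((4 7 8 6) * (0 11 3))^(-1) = (0 3 11)(4 6 8 7)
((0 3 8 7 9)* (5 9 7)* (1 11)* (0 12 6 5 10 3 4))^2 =(3 10 8)(5 12)(6 9) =((0 4)(1 11)(3 8 10)(5 9 12 6))^2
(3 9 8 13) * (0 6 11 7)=(0 6 11 7)(3 9 8 13)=[6, 1, 2, 9, 4, 5, 11, 0, 13, 8, 10, 7, 12, 3]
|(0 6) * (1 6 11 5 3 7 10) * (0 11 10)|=8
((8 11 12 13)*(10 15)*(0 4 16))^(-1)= (0 16 4)(8 13 12 11)(10 15)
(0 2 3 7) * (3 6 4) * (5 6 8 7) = [2, 1, 8, 5, 3, 6, 4, 0, 7] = (0 2 8 7)(3 5 6 4)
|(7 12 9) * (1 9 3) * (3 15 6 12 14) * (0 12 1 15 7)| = |(0 12 7 14 3 15 6 1 9)| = 9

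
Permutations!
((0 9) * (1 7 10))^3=(10)(0 9)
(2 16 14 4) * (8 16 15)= (2 15 8 16 14 4)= [0, 1, 15, 3, 2, 5, 6, 7, 16, 9, 10, 11, 12, 13, 4, 8, 14]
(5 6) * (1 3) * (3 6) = [0, 6, 2, 1, 4, 3, 5] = (1 6 5 3)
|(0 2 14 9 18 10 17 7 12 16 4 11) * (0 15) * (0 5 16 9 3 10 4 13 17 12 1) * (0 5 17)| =17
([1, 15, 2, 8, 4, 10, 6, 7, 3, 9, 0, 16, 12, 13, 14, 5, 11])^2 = (16)(0 15 10 1 5)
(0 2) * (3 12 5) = (0 2)(3 12 5) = [2, 1, 0, 12, 4, 3, 6, 7, 8, 9, 10, 11, 5]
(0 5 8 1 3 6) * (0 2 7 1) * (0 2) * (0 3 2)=(0 5 8)(1 2 7)(3 6)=[5, 2, 7, 6, 4, 8, 3, 1, 0]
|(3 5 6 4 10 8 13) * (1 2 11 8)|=|(1 2 11 8 13 3 5 6 4 10)|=10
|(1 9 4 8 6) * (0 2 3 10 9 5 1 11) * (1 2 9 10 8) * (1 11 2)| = |(0 9 4 11)(1 5)(2 3 8 6)| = 4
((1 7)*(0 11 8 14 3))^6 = (0 11 8 14 3) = ((0 11 8 14 3)(1 7))^6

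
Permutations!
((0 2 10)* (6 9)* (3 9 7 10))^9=(0 3 6 10 2 9 7)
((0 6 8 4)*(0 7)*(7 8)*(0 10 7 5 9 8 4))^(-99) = ((0 6 5 9 8)(7 10))^(-99) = (0 6 5 9 8)(7 10)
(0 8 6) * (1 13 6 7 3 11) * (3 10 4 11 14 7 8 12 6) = [12, 13, 2, 14, 11, 5, 0, 10, 8, 9, 4, 1, 6, 3, 7] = (0 12 6)(1 13 3 14 7 10 4 11)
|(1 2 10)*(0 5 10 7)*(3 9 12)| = 6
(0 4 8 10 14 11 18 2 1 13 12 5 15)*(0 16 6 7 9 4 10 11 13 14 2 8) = (0 10 2 1 14 13 12 5 15 16 6 7 9 4)(8 11 18) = [10, 14, 1, 3, 0, 15, 7, 9, 11, 4, 2, 18, 5, 12, 13, 16, 6, 17, 8]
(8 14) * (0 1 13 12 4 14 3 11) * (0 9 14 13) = [1, 0, 2, 11, 13, 5, 6, 7, 3, 14, 10, 9, 4, 12, 8] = (0 1)(3 11 9 14 8)(4 13 12)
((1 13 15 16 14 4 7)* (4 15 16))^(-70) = (16)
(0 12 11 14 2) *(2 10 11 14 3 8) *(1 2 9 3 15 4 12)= (0 1 2)(3 8 9)(4 12 14 10 11 15)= [1, 2, 0, 8, 12, 5, 6, 7, 9, 3, 11, 15, 14, 13, 10, 4]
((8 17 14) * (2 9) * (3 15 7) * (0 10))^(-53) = (0 10)(2 9)(3 15 7)(8 17 14) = ((0 10)(2 9)(3 15 7)(8 17 14))^(-53)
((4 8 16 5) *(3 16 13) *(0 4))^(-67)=(0 13 5 8 16 4 3)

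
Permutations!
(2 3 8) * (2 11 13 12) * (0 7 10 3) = [7, 1, 0, 8, 4, 5, 6, 10, 11, 9, 3, 13, 2, 12] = (0 7 10 3 8 11 13 12 2)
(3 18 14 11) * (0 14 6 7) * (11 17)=(0 14 17 11 3 18 6 7)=[14, 1, 2, 18, 4, 5, 7, 0, 8, 9, 10, 3, 12, 13, 17, 15, 16, 11, 6]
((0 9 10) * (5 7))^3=(10)(5 7)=((0 9 10)(5 7))^3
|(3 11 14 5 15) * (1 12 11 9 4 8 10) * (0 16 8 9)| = 22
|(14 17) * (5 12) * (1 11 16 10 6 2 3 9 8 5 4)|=|(1 11 16 10 6 2 3 9 8 5 12 4)(14 17)|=12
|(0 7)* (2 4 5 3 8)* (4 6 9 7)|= 9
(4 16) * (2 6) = (2 6)(4 16) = [0, 1, 6, 3, 16, 5, 2, 7, 8, 9, 10, 11, 12, 13, 14, 15, 4]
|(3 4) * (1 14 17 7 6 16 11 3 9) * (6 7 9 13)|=12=|(1 14 17 9)(3 4 13 6 16 11)|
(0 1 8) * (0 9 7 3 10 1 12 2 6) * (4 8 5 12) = (0 4 8 9 7 3 10 1 5 12 2 6) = [4, 5, 6, 10, 8, 12, 0, 3, 9, 7, 1, 11, 2]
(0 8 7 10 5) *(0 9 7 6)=[8, 1, 2, 3, 4, 9, 0, 10, 6, 7, 5]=(0 8 6)(5 9 7 10)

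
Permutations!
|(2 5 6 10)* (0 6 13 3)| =7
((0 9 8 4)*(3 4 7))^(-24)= ((0 9 8 7 3 4))^(-24)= (9)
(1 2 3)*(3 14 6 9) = (1 2 14 6 9 3) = [0, 2, 14, 1, 4, 5, 9, 7, 8, 3, 10, 11, 12, 13, 6]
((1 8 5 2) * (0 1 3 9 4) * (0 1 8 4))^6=((0 8 5 2 3 9)(1 4))^6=(9)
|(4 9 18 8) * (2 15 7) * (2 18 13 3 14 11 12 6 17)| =14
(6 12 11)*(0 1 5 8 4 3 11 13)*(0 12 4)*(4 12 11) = (0 1 5 8)(3 4)(6 12 13 11) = [1, 5, 2, 4, 3, 8, 12, 7, 0, 9, 10, 6, 13, 11]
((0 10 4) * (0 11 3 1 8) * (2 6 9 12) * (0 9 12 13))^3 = (0 11 8)(1 13 4)(3 9 10)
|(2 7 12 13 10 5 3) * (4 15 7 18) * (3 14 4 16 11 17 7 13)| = |(2 18 16 11 17 7 12 3)(4 15 13 10 5 14)| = 24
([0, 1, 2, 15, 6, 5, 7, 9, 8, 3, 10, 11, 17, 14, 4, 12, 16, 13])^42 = (3 12 13 4 7)(6 9 15 17 14)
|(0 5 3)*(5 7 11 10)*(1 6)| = |(0 7 11 10 5 3)(1 6)| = 6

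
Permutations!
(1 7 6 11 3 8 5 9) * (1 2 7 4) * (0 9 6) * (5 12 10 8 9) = (0 5 6 11 3 9 2 7)(1 4)(8 12 10) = [5, 4, 7, 9, 1, 6, 11, 0, 12, 2, 8, 3, 10]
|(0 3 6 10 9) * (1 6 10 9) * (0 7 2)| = |(0 3 10 1 6 9 7 2)| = 8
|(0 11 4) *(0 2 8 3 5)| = 7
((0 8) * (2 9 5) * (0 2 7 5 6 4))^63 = (0 9)(2 4)(5 7)(6 8)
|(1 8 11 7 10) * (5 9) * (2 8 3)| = |(1 3 2 8 11 7 10)(5 9)| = 14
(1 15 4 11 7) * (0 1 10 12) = (0 1 15 4 11 7 10 12) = [1, 15, 2, 3, 11, 5, 6, 10, 8, 9, 12, 7, 0, 13, 14, 4]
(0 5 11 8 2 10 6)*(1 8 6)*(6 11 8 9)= (11)(0 5 8 2 10 1 9 6)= [5, 9, 10, 3, 4, 8, 0, 7, 2, 6, 1, 11]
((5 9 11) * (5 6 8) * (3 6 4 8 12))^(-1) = ((3 6 12)(4 8 5 9 11))^(-1) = (3 12 6)(4 11 9 5 8)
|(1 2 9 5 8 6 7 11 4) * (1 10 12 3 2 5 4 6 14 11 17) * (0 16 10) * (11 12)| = 16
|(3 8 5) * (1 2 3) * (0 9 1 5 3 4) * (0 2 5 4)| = 6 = |(0 9 1 5 4 2)(3 8)|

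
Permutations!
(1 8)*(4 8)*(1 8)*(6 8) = (1 4)(6 8) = [0, 4, 2, 3, 1, 5, 8, 7, 6]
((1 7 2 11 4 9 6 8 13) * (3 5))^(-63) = (13)(3 5)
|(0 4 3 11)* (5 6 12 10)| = 4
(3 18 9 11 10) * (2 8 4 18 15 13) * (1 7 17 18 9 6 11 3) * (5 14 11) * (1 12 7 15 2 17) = (1 15 13 17 18 6 5 14 11 10 12 7)(2 8 4 9 3) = [0, 15, 8, 2, 9, 14, 5, 1, 4, 3, 12, 10, 7, 17, 11, 13, 16, 18, 6]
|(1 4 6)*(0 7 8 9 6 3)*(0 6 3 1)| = 6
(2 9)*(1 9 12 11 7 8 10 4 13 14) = (1 9 2 12 11 7 8 10 4 13 14) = [0, 9, 12, 3, 13, 5, 6, 8, 10, 2, 4, 7, 11, 14, 1]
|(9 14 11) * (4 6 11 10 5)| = |(4 6 11 9 14 10 5)| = 7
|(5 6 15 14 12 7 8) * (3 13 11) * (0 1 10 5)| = 30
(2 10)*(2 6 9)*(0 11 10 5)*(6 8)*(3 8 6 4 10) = (0 11 3 8 4 10 6 9 2 5) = [11, 1, 5, 8, 10, 0, 9, 7, 4, 2, 6, 3]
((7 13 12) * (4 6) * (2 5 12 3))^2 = (2 12 13)(3 5 7)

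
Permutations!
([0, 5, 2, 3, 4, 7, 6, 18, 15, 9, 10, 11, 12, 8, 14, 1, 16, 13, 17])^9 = [0, 5, 2, 3, 4, 7, 6, 18, 15, 9, 10, 11, 12, 8, 14, 1, 16, 13, 17]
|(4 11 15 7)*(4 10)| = |(4 11 15 7 10)| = 5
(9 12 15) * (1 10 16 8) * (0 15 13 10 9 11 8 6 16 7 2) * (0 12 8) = (0 15 11)(1 9 8)(2 12 13 10 7)(6 16) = [15, 9, 12, 3, 4, 5, 16, 2, 1, 8, 7, 0, 13, 10, 14, 11, 6]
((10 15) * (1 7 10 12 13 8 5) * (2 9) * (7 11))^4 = ((1 11 7 10 15 12 13 8 5)(2 9))^4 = (1 15 5 10 8 7 13 11 12)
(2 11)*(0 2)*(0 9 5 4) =(0 2 11 9 5 4) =[2, 1, 11, 3, 0, 4, 6, 7, 8, 5, 10, 9]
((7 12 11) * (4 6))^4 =(7 12 11)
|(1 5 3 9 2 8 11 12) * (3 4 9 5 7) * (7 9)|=|(1 9 2 8 11 12)(3 5 4 7)|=12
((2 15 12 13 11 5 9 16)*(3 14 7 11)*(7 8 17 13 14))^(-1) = ((2 15 12 14 8 17 13 3 7 11 5 9 16))^(-1) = (2 16 9 5 11 7 3 13 17 8 14 12 15)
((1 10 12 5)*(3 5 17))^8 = ((1 10 12 17 3 5))^8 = (1 12 3)(5 10 17)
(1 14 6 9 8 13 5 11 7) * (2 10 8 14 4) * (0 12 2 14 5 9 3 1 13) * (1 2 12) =(0 1 4 14 6 3 2 10 8)(5 11 7 13 9) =[1, 4, 10, 2, 14, 11, 3, 13, 0, 5, 8, 7, 12, 9, 6]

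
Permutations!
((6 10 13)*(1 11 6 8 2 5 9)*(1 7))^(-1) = ((1 11 6 10 13 8 2 5 9 7))^(-1) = (1 7 9 5 2 8 13 10 6 11)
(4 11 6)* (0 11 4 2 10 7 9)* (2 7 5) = [11, 1, 10, 3, 4, 2, 7, 9, 8, 0, 5, 6] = (0 11 6 7 9)(2 10 5)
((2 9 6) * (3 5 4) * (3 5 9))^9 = ((2 3 9 6)(4 5))^9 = (2 3 9 6)(4 5)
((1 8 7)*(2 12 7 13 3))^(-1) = ((1 8 13 3 2 12 7))^(-1) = (1 7 12 2 3 13 8)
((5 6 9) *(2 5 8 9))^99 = (8 9)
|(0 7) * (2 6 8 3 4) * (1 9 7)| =|(0 1 9 7)(2 6 8 3 4)| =20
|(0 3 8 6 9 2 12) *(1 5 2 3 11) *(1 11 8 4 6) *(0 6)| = 10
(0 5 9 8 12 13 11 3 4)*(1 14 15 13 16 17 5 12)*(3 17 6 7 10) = (0 12 16 6 7 10 3 4)(1 14 15 13 11 17 5 9 8) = [12, 14, 2, 4, 0, 9, 7, 10, 1, 8, 3, 17, 16, 11, 15, 13, 6, 5]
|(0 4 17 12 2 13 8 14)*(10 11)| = 8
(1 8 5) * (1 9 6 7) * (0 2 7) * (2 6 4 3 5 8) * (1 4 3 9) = (0 6)(1 2 7 4 9 3 5) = [6, 2, 7, 5, 9, 1, 0, 4, 8, 3]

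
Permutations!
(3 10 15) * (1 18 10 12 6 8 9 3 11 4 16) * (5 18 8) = (1 8 9 3 12 6 5 18 10 15 11 4 16) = [0, 8, 2, 12, 16, 18, 5, 7, 9, 3, 15, 4, 6, 13, 14, 11, 1, 17, 10]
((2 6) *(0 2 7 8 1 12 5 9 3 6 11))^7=(0 2 11)(1 8 7 6 3 9 5 12)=((0 2 11)(1 12 5 9 3 6 7 8))^7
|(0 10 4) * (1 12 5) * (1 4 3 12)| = |(0 10 3 12 5 4)| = 6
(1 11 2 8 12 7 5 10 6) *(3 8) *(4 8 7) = (1 11 2 3 7 5 10 6)(4 8 12) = [0, 11, 3, 7, 8, 10, 1, 5, 12, 9, 6, 2, 4]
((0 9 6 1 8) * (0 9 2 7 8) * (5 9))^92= ((0 2 7 8 5 9 6 1))^92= (0 5)(1 8)(2 9)(6 7)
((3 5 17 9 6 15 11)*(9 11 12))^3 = (3 11 17 5)(6 9 12 15)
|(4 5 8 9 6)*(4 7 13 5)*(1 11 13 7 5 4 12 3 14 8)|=|(1 11 13 4 12 3 14 8 9 6 5)|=11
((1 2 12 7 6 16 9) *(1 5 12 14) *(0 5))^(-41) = ((0 5 12 7 6 16 9)(1 2 14))^(-41) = (0 5 12 7 6 16 9)(1 2 14)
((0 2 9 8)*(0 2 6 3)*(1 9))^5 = (0 3 6)(1 9 8 2)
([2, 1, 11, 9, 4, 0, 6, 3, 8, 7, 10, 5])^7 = (0 5 11 2)(3 9 7)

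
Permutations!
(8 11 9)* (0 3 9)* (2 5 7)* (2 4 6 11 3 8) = (0 8 3 9 2 5 7 4 6 11) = [8, 1, 5, 9, 6, 7, 11, 4, 3, 2, 10, 0]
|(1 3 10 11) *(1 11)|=|(11)(1 3 10)|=3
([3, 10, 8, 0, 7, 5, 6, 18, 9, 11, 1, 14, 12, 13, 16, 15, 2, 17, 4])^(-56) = (2 14 9)(4 7 18)(8 16 11)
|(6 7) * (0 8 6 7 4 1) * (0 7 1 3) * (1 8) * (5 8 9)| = |(0 1 7 9 5 8 6 4 3)| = 9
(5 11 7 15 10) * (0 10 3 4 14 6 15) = (0 10 5 11 7)(3 4 14 6 15) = [10, 1, 2, 4, 14, 11, 15, 0, 8, 9, 5, 7, 12, 13, 6, 3]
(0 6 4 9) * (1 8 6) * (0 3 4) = (0 1 8 6)(3 4 9) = [1, 8, 2, 4, 9, 5, 0, 7, 6, 3]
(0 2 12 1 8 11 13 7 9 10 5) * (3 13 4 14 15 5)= (0 2 12 1 8 11 4 14 15 5)(3 13 7 9 10)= [2, 8, 12, 13, 14, 0, 6, 9, 11, 10, 3, 4, 1, 7, 15, 5]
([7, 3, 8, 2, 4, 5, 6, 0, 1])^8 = [0, 1, 2, 3, 4, 5, 6, 7, 8]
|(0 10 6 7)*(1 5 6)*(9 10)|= |(0 9 10 1 5 6 7)|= 7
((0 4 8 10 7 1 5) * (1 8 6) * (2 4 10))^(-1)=(0 5 1 6 4 2 8 7 10)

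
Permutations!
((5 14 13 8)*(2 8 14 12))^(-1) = (2 12 5 8)(13 14) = ((2 8 5 12)(13 14))^(-1)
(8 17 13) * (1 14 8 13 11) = (1 14 8 17 11) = [0, 14, 2, 3, 4, 5, 6, 7, 17, 9, 10, 1, 12, 13, 8, 15, 16, 11]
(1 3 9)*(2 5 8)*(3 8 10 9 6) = (1 8 2 5 10 9)(3 6) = [0, 8, 5, 6, 4, 10, 3, 7, 2, 1, 9]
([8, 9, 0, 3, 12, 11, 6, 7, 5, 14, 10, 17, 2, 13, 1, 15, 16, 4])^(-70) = [5, 14, 8, 3, 2, 17, 6, 7, 11, 1, 10, 4, 0, 13, 9, 15, 16, 12]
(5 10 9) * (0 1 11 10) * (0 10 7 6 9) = (0 1 11 7 6 9 5 10) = [1, 11, 2, 3, 4, 10, 9, 6, 8, 5, 0, 7]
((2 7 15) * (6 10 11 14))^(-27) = ((2 7 15)(6 10 11 14))^(-27) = (15)(6 10 11 14)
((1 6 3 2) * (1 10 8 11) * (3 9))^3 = (1 3 8 6 2 11 9 10)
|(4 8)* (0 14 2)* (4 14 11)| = |(0 11 4 8 14 2)| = 6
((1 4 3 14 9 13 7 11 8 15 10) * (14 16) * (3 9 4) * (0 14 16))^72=(16)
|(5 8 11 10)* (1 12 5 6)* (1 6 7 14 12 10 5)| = |(1 10 7 14 12)(5 8 11)| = 15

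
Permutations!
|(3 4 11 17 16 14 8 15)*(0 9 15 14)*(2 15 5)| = 10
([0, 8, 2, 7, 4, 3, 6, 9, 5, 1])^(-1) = [0, 9, 2, 5, 4, 8, 6, 3, 1, 7]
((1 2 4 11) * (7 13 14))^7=(1 11 4 2)(7 13 14)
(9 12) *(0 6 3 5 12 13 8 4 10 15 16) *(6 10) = [10, 1, 2, 5, 6, 12, 3, 7, 4, 13, 15, 11, 9, 8, 14, 16, 0] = (0 10 15 16)(3 5 12 9 13 8 4 6)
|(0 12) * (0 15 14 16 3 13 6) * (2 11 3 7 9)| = 12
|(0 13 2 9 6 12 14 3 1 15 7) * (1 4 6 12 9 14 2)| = |(0 13 1 15 7)(2 14 3 4 6 9 12)| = 35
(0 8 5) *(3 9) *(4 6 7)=(0 8 5)(3 9)(4 6 7)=[8, 1, 2, 9, 6, 0, 7, 4, 5, 3]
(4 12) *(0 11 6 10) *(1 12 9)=(0 11 6 10)(1 12 4 9)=[11, 12, 2, 3, 9, 5, 10, 7, 8, 1, 0, 6, 4]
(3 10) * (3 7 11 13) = (3 10 7 11 13) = [0, 1, 2, 10, 4, 5, 6, 11, 8, 9, 7, 13, 12, 3]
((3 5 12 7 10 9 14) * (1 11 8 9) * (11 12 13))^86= ((1 12 7 10)(3 5 13 11 8 9 14))^86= (1 7)(3 13 8 14 5 11 9)(10 12)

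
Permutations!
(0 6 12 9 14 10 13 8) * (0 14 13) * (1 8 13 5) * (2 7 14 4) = (0 6 12 9 5 1 8 4 2 7 14 10) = [6, 8, 7, 3, 2, 1, 12, 14, 4, 5, 0, 11, 9, 13, 10]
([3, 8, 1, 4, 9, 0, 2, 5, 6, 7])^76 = (0 7 4)(3 5 9)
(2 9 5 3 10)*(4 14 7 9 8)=(2 8 4 14 7 9 5 3 10)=[0, 1, 8, 10, 14, 3, 6, 9, 4, 5, 2, 11, 12, 13, 7]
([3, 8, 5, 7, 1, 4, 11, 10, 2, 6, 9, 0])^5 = (0 6 10 3 11 9 7)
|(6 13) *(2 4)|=|(2 4)(6 13)|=2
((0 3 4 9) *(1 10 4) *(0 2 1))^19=((0 3)(1 10 4 9 2))^19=(0 3)(1 2 9 4 10)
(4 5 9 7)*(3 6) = (3 6)(4 5 9 7) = [0, 1, 2, 6, 5, 9, 3, 4, 8, 7]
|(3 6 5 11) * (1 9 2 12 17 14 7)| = 28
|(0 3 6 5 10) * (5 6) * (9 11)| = |(0 3 5 10)(9 11)| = 4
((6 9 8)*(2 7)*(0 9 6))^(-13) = (0 8 9)(2 7)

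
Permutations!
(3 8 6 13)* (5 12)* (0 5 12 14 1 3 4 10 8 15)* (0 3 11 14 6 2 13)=(0 5 6)(1 11 14)(2 13 4 10 8)(3 15)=[5, 11, 13, 15, 10, 6, 0, 7, 2, 9, 8, 14, 12, 4, 1, 3]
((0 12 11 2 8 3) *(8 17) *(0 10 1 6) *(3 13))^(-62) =(0 17 10 12 8 1 11 13 6 2 3)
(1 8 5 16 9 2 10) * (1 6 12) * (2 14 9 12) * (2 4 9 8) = [0, 2, 10, 3, 9, 16, 4, 7, 5, 14, 6, 11, 1, 13, 8, 15, 12] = (1 2 10 6 4 9 14 8 5 16 12)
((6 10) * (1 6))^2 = (1 10 6)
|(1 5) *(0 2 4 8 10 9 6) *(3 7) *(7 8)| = |(0 2 4 7 3 8 10 9 6)(1 5)| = 18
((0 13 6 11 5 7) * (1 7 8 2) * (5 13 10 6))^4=((0 10 6 11 13 5 8 2 1 7))^4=(0 13 1 6 8)(2 10 5 7 11)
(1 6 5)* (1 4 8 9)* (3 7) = (1 6 5 4 8 9)(3 7) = [0, 6, 2, 7, 8, 4, 5, 3, 9, 1]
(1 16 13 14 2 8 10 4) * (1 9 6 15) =(1 16 13 14 2 8 10 4 9 6 15) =[0, 16, 8, 3, 9, 5, 15, 7, 10, 6, 4, 11, 12, 14, 2, 1, 13]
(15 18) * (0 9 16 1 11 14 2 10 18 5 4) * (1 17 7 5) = [9, 11, 10, 3, 0, 4, 6, 5, 8, 16, 18, 14, 12, 13, 2, 1, 17, 7, 15] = (0 9 16 17 7 5 4)(1 11 14 2 10 18 15)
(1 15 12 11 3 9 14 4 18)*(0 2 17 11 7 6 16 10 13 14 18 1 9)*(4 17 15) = (0 2 15 12 7 6 16 10 13 14 17 11 3)(1 4)(9 18) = [2, 4, 15, 0, 1, 5, 16, 6, 8, 18, 13, 3, 7, 14, 17, 12, 10, 11, 9]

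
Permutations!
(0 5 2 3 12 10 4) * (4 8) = (0 5 2 3 12 10 8 4) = [5, 1, 3, 12, 0, 2, 6, 7, 4, 9, 8, 11, 10]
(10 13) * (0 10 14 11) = [10, 1, 2, 3, 4, 5, 6, 7, 8, 9, 13, 0, 12, 14, 11] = (0 10 13 14 11)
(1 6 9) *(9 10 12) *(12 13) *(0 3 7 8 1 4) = [3, 6, 2, 7, 0, 5, 10, 8, 1, 4, 13, 11, 9, 12] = (0 3 7 8 1 6 10 13 12 9 4)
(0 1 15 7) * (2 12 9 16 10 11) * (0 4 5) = [1, 15, 12, 3, 5, 0, 6, 4, 8, 16, 11, 2, 9, 13, 14, 7, 10] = (0 1 15 7 4 5)(2 12 9 16 10 11)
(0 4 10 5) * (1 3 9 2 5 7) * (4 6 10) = (0 6 10 7 1 3 9 2 5) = [6, 3, 5, 9, 4, 0, 10, 1, 8, 2, 7]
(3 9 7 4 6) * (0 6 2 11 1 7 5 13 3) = [6, 7, 11, 9, 2, 13, 0, 4, 8, 5, 10, 1, 12, 3] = (0 6)(1 7 4 2 11)(3 9 5 13)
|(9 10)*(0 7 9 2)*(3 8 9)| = |(0 7 3 8 9 10 2)| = 7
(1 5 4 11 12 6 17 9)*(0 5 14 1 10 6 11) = (0 5 4)(1 14)(6 17 9 10)(11 12) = [5, 14, 2, 3, 0, 4, 17, 7, 8, 10, 6, 12, 11, 13, 1, 15, 16, 9]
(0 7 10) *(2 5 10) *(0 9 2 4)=(0 7 4)(2 5 10 9)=[7, 1, 5, 3, 0, 10, 6, 4, 8, 2, 9]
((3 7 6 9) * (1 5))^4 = (9)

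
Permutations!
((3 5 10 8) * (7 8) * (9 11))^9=(3 8 7 10 5)(9 11)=((3 5 10 7 8)(9 11))^9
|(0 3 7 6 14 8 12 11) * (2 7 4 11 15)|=|(0 3 4 11)(2 7 6 14 8 12 15)|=28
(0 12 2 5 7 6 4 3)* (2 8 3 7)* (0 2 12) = (2 5 12 8 3)(4 7 6) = [0, 1, 5, 2, 7, 12, 4, 6, 3, 9, 10, 11, 8]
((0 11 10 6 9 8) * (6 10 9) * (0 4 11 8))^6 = (0 8 4 11 9)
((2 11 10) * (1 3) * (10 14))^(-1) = (1 3)(2 10 14 11)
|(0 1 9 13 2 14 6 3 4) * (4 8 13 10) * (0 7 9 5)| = 12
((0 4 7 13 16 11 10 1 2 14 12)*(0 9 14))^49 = ((0 4 7 13 16 11 10 1 2)(9 14 12))^49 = (0 16 2 13 1 7 10 4 11)(9 14 12)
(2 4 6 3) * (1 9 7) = (1 9 7)(2 4 6 3) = [0, 9, 4, 2, 6, 5, 3, 1, 8, 7]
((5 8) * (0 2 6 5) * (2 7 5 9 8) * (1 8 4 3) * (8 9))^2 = ((0 7 5 2 6 8)(1 9 4 3))^2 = (0 5 6)(1 4)(2 8 7)(3 9)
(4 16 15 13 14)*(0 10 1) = (0 10 1)(4 16 15 13 14) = [10, 0, 2, 3, 16, 5, 6, 7, 8, 9, 1, 11, 12, 14, 4, 13, 15]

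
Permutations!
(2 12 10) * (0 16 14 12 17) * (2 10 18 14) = (0 16 2 17)(12 18 14) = [16, 1, 17, 3, 4, 5, 6, 7, 8, 9, 10, 11, 18, 13, 12, 15, 2, 0, 14]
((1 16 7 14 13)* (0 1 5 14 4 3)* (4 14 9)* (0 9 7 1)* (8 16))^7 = (1 8 16)(3 9 4)(5 13 14 7)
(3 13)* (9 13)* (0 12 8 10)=(0 12 8 10)(3 9 13)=[12, 1, 2, 9, 4, 5, 6, 7, 10, 13, 0, 11, 8, 3]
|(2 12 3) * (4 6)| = 6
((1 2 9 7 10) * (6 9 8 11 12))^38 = ((1 2 8 11 12 6 9 7 10))^38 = (1 8 12 9 10 2 11 6 7)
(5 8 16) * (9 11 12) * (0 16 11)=(0 16 5 8 11 12 9)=[16, 1, 2, 3, 4, 8, 6, 7, 11, 0, 10, 12, 9, 13, 14, 15, 5]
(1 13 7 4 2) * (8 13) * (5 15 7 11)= (1 8 13 11 5 15 7 4 2)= [0, 8, 1, 3, 2, 15, 6, 4, 13, 9, 10, 5, 12, 11, 14, 7]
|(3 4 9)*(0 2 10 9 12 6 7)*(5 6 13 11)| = |(0 2 10 9 3 4 12 13 11 5 6 7)| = 12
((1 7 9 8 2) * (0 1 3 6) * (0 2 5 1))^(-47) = (1 8 7 5 9)(2 3 6) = ((1 7 9 8 5)(2 3 6))^(-47)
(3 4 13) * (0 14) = (0 14)(3 4 13) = [14, 1, 2, 4, 13, 5, 6, 7, 8, 9, 10, 11, 12, 3, 0]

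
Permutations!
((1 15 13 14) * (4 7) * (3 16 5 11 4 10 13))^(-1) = (1 14 13 10 7 4 11 5 16 3 15)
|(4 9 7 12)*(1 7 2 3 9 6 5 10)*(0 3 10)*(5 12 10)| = |(0 3 9 2 5)(1 7 10)(4 6 12)| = 15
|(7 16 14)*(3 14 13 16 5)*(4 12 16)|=|(3 14 7 5)(4 12 16 13)|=4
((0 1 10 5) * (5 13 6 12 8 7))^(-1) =(0 5 7 8 12 6 13 10 1)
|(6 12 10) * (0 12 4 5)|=6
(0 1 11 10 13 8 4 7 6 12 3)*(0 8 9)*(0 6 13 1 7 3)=(0 7 13 9 6 12)(1 11 10)(3 8 4)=[7, 11, 2, 8, 3, 5, 12, 13, 4, 6, 1, 10, 0, 9]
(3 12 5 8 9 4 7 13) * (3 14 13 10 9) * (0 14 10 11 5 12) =(0 14 13 10 9 4 7 11 5 8 3) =[14, 1, 2, 0, 7, 8, 6, 11, 3, 4, 9, 5, 12, 10, 13]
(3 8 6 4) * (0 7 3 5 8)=(0 7 3)(4 5 8 6)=[7, 1, 2, 0, 5, 8, 4, 3, 6]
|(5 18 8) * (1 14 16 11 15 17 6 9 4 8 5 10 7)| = 12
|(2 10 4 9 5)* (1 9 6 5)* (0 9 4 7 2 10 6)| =20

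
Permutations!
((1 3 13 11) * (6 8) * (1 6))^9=(1 11)(3 6)(8 13)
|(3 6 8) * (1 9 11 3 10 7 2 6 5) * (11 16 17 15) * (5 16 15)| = 40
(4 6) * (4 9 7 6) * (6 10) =[0, 1, 2, 3, 4, 5, 9, 10, 8, 7, 6] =(6 9 7 10)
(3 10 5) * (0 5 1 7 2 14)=(0 5 3 10 1 7 2 14)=[5, 7, 14, 10, 4, 3, 6, 2, 8, 9, 1, 11, 12, 13, 0]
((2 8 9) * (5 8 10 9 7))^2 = ((2 10 9)(5 8 7))^2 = (2 9 10)(5 7 8)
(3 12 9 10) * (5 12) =[0, 1, 2, 5, 4, 12, 6, 7, 8, 10, 3, 11, 9] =(3 5 12 9 10)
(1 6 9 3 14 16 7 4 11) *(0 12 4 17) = (0 12 4 11 1 6 9 3 14 16 7 17) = [12, 6, 2, 14, 11, 5, 9, 17, 8, 3, 10, 1, 4, 13, 16, 15, 7, 0]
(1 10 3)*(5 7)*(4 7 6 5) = (1 10 3)(4 7)(5 6) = [0, 10, 2, 1, 7, 6, 5, 4, 8, 9, 3]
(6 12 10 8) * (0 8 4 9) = (0 8 6 12 10 4 9) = [8, 1, 2, 3, 9, 5, 12, 7, 6, 0, 4, 11, 10]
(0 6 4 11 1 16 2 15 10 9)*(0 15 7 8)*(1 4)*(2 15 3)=[6, 16, 7, 2, 11, 5, 1, 8, 0, 3, 9, 4, 12, 13, 14, 10, 15]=(0 6 1 16 15 10 9 3 2 7 8)(4 11)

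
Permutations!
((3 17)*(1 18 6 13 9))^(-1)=(1 9 13 6 18)(3 17)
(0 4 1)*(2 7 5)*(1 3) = (0 4 3 1)(2 7 5) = [4, 0, 7, 1, 3, 2, 6, 5]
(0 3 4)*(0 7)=(0 3 4 7)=[3, 1, 2, 4, 7, 5, 6, 0]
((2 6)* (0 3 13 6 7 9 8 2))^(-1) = ((0 3 13 6)(2 7 9 8))^(-1) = (0 6 13 3)(2 8 9 7)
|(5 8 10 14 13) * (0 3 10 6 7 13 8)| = |(0 3 10 14 8 6 7 13 5)| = 9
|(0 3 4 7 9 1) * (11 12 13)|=|(0 3 4 7 9 1)(11 12 13)|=6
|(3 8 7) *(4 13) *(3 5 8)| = 6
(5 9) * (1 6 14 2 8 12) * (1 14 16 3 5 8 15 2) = (1 6 16 3 5 9 8 12 14)(2 15) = [0, 6, 15, 5, 4, 9, 16, 7, 12, 8, 10, 11, 14, 13, 1, 2, 3]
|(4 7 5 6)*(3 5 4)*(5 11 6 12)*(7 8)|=|(3 11 6)(4 8 7)(5 12)|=6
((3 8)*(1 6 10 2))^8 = (10)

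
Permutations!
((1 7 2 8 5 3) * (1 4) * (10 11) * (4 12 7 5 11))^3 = (1 12 8 4 3 2 10 5 7 11)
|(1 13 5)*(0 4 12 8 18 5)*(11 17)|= |(0 4 12 8 18 5 1 13)(11 17)|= 8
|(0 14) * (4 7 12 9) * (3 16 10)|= 12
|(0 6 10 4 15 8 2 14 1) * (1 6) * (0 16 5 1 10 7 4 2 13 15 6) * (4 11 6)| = 12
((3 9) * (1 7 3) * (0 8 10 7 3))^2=((0 8 10 7)(1 3 9))^2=(0 10)(1 9 3)(7 8)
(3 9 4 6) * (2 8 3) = (2 8 3 9 4 6) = [0, 1, 8, 9, 6, 5, 2, 7, 3, 4]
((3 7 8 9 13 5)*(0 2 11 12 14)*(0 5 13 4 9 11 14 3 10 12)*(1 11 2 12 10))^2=((0 12 3 7 8 2 14 5 1 11)(4 9))^2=(0 3 8 14 1)(2 5 11 12 7)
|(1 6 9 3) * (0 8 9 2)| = |(0 8 9 3 1 6 2)| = 7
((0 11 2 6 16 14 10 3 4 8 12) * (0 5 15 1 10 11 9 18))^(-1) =((0 9 18)(1 10 3 4 8 12 5 15)(2 6 16 14 11))^(-1) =(0 18 9)(1 15 5 12 8 4 3 10)(2 11 14 16 6)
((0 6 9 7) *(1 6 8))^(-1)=((0 8 1 6 9 7))^(-1)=(0 7 9 6 1 8)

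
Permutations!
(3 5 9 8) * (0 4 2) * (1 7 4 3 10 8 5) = (0 3 1 7 4 2)(5 9)(8 10) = [3, 7, 0, 1, 2, 9, 6, 4, 10, 5, 8]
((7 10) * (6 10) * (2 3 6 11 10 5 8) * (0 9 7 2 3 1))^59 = (0 11 1 7 2 9 10)(3 8 5 6)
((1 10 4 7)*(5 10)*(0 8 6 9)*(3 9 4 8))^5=((0 3 9)(1 5 10 8 6 4 7))^5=(0 9 3)(1 4 8 5 7 6 10)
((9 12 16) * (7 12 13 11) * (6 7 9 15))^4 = ((6 7 12 16 15)(9 13 11))^4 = (6 15 16 12 7)(9 13 11)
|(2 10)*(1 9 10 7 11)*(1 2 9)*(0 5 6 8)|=|(0 5 6 8)(2 7 11)(9 10)|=12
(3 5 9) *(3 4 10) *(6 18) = (3 5 9 4 10)(6 18) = [0, 1, 2, 5, 10, 9, 18, 7, 8, 4, 3, 11, 12, 13, 14, 15, 16, 17, 6]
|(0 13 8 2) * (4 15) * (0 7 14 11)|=|(0 13 8 2 7 14 11)(4 15)|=14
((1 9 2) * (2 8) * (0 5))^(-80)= ((0 5)(1 9 8 2))^(-80)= (9)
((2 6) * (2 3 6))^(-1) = (3 6)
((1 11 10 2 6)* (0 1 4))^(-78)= ((0 1 11 10 2 6 4))^(-78)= (0 4 6 2 10 11 1)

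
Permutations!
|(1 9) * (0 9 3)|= |(0 9 1 3)|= 4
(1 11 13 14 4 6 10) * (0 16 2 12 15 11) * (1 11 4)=(0 16 2 12 15 4 6 10 11 13 14 1)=[16, 0, 12, 3, 6, 5, 10, 7, 8, 9, 11, 13, 15, 14, 1, 4, 2]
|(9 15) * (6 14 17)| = 6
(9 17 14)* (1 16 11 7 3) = (1 16 11 7 3)(9 17 14) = [0, 16, 2, 1, 4, 5, 6, 3, 8, 17, 10, 7, 12, 13, 9, 15, 11, 14]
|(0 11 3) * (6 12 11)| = 5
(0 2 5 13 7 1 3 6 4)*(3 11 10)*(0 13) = (0 2 5)(1 11 10 3 6 4 13 7) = [2, 11, 5, 6, 13, 0, 4, 1, 8, 9, 3, 10, 12, 7]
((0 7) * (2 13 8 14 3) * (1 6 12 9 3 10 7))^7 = ((0 1 6 12 9 3 2 13 8 14 10 7))^7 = (0 13 6 14 9 7 2 1 8 12 10 3)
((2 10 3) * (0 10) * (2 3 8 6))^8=((0 10 8 6 2))^8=(0 6 10 2 8)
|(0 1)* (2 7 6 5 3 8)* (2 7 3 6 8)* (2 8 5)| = 6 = |(0 1)(2 3 8 7 5 6)|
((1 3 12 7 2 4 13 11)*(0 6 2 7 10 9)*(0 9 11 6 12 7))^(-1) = (0 7 3 1 11 10 12)(2 6 13 4)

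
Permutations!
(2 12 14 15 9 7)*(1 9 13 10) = (1 9 7 2 12 14 15 13 10) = [0, 9, 12, 3, 4, 5, 6, 2, 8, 7, 1, 11, 14, 10, 15, 13]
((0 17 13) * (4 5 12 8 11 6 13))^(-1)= (0 13 6 11 8 12 5 4 17)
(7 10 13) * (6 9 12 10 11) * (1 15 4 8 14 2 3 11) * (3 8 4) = (1 15 3 11 6 9 12 10 13 7)(2 8 14) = [0, 15, 8, 11, 4, 5, 9, 1, 14, 12, 13, 6, 10, 7, 2, 3]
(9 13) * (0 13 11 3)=(0 13 9 11 3)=[13, 1, 2, 0, 4, 5, 6, 7, 8, 11, 10, 3, 12, 9]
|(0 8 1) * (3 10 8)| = |(0 3 10 8 1)| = 5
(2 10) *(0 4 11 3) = (0 4 11 3)(2 10) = [4, 1, 10, 0, 11, 5, 6, 7, 8, 9, 2, 3]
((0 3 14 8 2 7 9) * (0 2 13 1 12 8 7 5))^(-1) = (0 5 2 9 7 14 3)(1 13 8 12)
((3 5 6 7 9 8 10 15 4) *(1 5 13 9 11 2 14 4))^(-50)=((1 5 6 7 11 2 14 4 3 13 9 8 10 15))^(-50)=(1 14 10 11 9 6 3)(2 8 7 13 5 4 15)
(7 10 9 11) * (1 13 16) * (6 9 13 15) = (1 15 6 9 11 7 10 13 16) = [0, 15, 2, 3, 4, 5, 9, 10, 8, 11, 13, 7, 12, 16, 14, 6, 1]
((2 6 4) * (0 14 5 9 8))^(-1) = (0 8 9 5 14)(2 4 6)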